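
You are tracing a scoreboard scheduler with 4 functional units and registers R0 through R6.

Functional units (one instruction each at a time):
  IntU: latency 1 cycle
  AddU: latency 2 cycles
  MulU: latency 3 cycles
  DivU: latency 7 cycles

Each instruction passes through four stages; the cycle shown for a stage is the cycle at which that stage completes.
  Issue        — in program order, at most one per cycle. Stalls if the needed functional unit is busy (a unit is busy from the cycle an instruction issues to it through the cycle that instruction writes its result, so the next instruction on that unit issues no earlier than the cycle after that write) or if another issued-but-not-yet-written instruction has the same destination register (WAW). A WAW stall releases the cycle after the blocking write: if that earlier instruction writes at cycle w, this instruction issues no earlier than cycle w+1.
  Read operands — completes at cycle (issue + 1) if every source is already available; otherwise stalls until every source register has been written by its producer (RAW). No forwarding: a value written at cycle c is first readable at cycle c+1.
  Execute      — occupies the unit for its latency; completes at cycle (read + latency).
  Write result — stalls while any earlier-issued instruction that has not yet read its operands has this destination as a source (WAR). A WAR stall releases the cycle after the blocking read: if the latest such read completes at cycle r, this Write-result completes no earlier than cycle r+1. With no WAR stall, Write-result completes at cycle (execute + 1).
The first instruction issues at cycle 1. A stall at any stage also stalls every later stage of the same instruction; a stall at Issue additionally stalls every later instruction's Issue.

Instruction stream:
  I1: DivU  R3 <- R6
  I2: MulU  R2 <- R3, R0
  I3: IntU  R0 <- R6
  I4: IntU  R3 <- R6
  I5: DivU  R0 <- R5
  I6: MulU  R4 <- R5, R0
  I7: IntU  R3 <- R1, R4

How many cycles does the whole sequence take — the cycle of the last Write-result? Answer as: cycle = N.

c1: I1→DivU
c2: I1 RO, I2→MulU
c3: I3→IntU
c4: I3 RO
c5: I3 EX
c9: I1 EX
c10: I1 WR R3
c11: I2 RO
c12: I3 WR R0
c13: I4→IntU
c14: I2 EX, I4 RO, I5→DivU
c15: I2 WR R2, I4 EX, I5 RO
c16: I4 WR R3, I6→MulU
c17: I7→IntU
c22: I5 EX
c23: I5 WR R0
c24: I6 RO
c27: I6 EX
c28: I6 WR R4
c29: I7 RO
c30: I7 EX
c31: I7 WR R3

cycle = 31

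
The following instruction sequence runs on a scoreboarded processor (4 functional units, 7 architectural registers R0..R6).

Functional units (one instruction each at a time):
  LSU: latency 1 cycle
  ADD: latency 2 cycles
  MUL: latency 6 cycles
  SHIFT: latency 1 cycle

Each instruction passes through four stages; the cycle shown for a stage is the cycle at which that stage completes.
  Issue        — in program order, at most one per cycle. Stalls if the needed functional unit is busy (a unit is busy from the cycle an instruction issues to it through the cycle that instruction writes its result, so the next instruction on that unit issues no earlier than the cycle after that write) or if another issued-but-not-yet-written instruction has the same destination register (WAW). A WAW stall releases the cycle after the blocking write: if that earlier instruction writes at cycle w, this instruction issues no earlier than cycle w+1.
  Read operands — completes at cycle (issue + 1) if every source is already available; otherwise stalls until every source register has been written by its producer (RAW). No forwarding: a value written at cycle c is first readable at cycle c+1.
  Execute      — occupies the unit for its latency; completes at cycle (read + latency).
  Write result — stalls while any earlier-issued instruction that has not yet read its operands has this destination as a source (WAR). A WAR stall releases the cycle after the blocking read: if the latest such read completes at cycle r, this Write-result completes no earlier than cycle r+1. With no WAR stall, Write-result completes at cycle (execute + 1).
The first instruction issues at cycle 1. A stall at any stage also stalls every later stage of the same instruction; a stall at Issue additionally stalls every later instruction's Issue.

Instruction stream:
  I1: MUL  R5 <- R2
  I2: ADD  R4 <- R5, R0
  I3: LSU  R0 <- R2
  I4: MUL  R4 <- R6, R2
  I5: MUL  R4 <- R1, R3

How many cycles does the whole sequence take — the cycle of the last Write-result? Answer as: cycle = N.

cycle = 31

[I1] 1/2/8/9
[I2] 2/10/12/13  (RAW R5: wait I1 write@9)
[I3] 3/4/5/11  (WAR R0: wait I2 read@10)
[I4] 14/15/21/22  (WAW R4: wait I2 write@13)
[I5] 23/24/30/31  (struct: MUL busy until I4 writes@22)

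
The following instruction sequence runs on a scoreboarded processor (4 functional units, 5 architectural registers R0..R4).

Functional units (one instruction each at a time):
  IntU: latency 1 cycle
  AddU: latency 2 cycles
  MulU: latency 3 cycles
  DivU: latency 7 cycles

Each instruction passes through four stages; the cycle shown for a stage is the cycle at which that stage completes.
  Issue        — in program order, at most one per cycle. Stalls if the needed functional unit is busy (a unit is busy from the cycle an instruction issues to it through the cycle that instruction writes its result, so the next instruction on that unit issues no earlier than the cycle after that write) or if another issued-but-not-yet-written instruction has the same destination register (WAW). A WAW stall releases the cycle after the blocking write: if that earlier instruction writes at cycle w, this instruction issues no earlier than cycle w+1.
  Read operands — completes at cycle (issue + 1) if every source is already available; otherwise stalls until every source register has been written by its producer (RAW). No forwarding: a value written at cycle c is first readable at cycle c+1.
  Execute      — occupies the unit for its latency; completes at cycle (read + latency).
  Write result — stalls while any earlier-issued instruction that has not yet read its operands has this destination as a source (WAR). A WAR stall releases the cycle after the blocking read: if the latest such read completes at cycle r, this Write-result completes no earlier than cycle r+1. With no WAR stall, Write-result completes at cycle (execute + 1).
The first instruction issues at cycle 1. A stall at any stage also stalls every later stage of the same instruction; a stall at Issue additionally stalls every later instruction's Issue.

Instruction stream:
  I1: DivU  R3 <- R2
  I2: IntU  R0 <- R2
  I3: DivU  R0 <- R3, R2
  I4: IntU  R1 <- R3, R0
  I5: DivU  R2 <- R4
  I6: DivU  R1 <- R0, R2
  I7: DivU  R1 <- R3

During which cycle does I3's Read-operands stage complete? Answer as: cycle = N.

c1: I1→DivU
c2: I1 RO, I2→IntU
c3: I2 RO
c4: I2 EX
c5: I2 WR R0
c9: I1 EX
c10: I1 WR R3
c11: I3→DivU
c12: I3 RO, I4→IntU
c19: I3 EX
c20: I3 WR R0
c21: I4 RO, I5→DivU
c22: I4 EX, I5 RO
c23: I4 WR R1
c29: I5 EX
c30: I5 WR R2
c31: I6→DivU
c32: I6 RO
c39: I6 EX
c40: I6 WR R1
c41: I7→DivU
c42: I7 RO
c49: I7 EX
c50: I7 WR R1

cycle = 12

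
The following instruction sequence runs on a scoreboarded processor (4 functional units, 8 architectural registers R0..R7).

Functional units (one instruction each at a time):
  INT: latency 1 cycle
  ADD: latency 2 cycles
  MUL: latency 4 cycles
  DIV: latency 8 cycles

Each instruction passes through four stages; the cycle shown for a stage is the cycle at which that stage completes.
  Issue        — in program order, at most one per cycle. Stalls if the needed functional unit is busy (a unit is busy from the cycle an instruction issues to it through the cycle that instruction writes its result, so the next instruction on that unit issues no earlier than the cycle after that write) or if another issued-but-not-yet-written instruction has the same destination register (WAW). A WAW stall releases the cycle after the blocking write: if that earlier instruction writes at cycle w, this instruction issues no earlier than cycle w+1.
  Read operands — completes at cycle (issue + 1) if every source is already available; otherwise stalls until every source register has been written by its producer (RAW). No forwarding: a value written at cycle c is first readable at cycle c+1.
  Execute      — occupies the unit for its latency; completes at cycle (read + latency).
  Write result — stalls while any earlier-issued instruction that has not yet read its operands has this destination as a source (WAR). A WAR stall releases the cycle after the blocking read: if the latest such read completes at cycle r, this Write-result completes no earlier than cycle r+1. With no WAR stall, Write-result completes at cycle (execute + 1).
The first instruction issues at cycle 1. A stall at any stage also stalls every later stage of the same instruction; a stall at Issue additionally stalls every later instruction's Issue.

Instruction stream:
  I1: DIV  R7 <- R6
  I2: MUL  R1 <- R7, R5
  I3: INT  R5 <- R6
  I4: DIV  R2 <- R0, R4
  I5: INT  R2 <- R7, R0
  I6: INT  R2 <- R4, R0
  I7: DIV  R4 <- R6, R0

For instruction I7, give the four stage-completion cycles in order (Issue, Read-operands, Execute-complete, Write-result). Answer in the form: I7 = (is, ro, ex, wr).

I7 = (28, 29, 37, 38)

  I1 | 1 | 2 | 10 | 11
  I2 | 2 | 12 | 16 | 17   RAW R7: wait I1 write@11
  I3 | 3 | 4 | 5 | 13   WAR R5: wait I2 read@12
  I4 | 12 | 13 | 21 | 22   struct: DIV busy until I1 writes@11
  I5 | 23 | 24 | 25 | 26   WAW R2: wait I4 write@22
  I6 | 27 | 28 | 29 | 30   struct: INT busy until I5 writes@26
  I7 | 28 | 29 | 37 | 38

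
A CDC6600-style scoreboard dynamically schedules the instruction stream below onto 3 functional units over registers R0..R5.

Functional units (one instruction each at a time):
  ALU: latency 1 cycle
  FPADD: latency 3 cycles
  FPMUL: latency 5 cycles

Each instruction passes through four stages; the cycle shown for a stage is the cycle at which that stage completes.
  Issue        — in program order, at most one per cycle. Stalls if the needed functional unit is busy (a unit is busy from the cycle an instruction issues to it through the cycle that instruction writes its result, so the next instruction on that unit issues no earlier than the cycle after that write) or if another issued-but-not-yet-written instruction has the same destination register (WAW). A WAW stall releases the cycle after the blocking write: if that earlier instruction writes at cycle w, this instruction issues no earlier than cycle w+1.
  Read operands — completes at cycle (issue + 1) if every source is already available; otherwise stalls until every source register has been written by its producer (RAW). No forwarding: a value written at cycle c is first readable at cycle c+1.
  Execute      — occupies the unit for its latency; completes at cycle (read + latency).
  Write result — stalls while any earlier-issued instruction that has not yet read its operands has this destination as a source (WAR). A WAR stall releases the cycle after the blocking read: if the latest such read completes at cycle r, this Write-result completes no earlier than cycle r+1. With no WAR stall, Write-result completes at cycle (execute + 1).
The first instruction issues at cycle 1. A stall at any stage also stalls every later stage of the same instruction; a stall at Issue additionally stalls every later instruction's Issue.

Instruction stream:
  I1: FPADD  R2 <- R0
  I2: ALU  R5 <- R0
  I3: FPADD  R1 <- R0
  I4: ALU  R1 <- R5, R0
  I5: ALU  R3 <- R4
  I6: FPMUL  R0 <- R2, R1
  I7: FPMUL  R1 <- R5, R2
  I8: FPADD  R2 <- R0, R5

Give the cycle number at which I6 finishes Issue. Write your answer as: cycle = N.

  I1 | 1 | 2 | 5 | 6
  I2 | 2 | 3 | 4 | 5
  I3 | 7 | 8 | 11 | 12   struct: FPADD busy until I1 writes@6
  I4 | 13 | 14 | 15 | 16   WAW R1: wait I3 write@12
  I5 | 17 | 18 | 19 | 20   struct: ALU busy until I4 writes@16
  I6 | 18 | 19 | 24 | 25
  I7 | 26 | 27 | 32 | 33   struct: FPMUL busy until I6 writes@25
  I8 | 27 | 28 | 31 | 32

cycle = 18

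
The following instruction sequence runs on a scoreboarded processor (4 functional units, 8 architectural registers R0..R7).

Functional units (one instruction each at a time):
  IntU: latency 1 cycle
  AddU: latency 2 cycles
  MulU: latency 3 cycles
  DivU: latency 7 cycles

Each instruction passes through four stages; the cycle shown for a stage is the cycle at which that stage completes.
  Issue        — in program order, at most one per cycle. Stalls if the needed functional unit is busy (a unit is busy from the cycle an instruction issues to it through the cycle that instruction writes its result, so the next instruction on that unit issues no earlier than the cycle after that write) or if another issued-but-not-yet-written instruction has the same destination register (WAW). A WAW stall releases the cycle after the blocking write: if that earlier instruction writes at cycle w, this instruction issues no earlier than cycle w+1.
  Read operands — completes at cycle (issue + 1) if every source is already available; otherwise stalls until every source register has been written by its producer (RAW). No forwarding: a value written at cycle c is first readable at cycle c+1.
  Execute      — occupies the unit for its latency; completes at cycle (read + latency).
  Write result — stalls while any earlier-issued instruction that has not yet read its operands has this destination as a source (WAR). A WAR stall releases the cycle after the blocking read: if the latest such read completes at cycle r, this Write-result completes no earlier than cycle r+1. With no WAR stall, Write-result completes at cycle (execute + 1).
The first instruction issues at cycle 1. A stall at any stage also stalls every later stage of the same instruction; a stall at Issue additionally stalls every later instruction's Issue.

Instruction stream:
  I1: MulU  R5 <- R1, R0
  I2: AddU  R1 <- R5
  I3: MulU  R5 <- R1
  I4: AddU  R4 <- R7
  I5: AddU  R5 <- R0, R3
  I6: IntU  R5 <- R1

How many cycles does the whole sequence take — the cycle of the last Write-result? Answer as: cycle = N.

I1 -> (1, 2, 5, 6)
I2 -> (2, 7, 9, 10)  // RAW R5: wait I1 write@6
I3 -> (7, 11, 14, 15)  // struct: MulU busy until I1 writes@6, RAW R1: wait I2 write@10
I4 -> (11, 12, 14, 15)  // struct: AddU busy until I2 writes@10
I5 -> (16, 17, 19, 20)  // struct: AddU busy until I4 writes@15
I6 -> (21, 22, 23, 24)  // WAW R5: wait I5 write@20

cycle = 24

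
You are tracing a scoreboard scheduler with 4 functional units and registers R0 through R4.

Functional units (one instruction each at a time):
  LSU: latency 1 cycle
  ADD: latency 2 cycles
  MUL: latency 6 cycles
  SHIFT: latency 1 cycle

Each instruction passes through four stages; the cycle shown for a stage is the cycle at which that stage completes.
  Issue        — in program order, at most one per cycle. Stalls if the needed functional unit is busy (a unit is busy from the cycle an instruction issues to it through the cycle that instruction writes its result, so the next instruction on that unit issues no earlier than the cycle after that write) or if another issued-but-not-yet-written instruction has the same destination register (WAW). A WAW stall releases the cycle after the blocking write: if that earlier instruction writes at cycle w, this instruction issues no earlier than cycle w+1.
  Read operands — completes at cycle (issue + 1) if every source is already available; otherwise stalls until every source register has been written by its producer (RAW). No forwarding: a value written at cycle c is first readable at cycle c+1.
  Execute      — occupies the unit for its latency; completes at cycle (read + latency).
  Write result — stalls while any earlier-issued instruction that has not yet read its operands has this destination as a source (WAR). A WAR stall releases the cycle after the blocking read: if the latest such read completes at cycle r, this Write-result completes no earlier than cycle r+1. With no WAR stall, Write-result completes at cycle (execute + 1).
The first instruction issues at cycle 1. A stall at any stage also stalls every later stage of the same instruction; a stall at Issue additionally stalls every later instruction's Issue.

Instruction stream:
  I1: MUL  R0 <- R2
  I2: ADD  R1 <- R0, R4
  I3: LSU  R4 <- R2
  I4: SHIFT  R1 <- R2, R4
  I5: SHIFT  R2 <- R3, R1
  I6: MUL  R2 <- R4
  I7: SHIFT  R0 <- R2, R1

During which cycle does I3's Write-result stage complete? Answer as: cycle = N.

[1] I1 issues→MUL
[2] I1 reads | I2 issues→ADD
[3] I3 issues→LSU
[4] I3 reads
[5] I3 exec-done
[8] I1 exec-done
[9] I1 writes R0
[10] I2 reads
[11] I3 writes R4
[12] I2 exec-done
[13] I2 writes R1
[14] I4 issues→SHIFT
[15] I4 reads
[16] I4 exec-done
[17] I4 writes R1
[18] I5 issues→SHIFT
[19] I5 reads
[20] I5 exec-done
[21] I5 writes R2
[22] I6 issues→MUL
[23] I6 reads | I7 issues→SHIFT
[29] I6 exec-done
[30] I6 writes R2
[31] I7 reads
[32] I7 exec-done
[33] I7 writes R0

cycle = 11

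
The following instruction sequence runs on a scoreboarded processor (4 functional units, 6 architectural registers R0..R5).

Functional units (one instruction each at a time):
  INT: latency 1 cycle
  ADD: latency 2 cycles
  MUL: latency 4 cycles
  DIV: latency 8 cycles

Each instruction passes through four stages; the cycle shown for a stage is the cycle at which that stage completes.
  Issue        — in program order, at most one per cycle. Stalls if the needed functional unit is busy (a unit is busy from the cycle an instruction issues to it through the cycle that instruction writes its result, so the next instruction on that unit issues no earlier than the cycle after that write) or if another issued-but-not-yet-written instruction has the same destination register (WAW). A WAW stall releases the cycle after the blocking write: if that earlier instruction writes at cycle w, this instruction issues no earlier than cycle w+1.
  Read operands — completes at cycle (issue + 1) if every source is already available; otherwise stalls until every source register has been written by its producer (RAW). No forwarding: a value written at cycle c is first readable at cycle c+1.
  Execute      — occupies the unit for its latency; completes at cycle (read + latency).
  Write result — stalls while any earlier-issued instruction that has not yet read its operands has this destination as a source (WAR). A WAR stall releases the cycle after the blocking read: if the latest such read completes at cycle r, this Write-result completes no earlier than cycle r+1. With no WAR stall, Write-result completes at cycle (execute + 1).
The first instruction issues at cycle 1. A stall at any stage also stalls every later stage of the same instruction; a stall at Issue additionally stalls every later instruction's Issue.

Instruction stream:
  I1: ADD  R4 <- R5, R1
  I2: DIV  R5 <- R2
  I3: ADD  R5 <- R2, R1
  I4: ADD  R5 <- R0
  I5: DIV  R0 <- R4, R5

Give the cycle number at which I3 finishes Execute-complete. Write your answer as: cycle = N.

I1: IS=1 RO=2 EX=4 WR=5
I2: IS=2 RO=3 EX=11 WR=12
I3: IS=13 RO=14 EX=16 WR=17  [WAW R5: wait I2 write@12]
I4: IS=18 RO=19 EX=21 WR=22  [struct: ADD busy until I3 writes@17]
I5: IS=19 RO=23 EX=31 WR=32  [RAW R5: wait I4 write@22]

cycle = 16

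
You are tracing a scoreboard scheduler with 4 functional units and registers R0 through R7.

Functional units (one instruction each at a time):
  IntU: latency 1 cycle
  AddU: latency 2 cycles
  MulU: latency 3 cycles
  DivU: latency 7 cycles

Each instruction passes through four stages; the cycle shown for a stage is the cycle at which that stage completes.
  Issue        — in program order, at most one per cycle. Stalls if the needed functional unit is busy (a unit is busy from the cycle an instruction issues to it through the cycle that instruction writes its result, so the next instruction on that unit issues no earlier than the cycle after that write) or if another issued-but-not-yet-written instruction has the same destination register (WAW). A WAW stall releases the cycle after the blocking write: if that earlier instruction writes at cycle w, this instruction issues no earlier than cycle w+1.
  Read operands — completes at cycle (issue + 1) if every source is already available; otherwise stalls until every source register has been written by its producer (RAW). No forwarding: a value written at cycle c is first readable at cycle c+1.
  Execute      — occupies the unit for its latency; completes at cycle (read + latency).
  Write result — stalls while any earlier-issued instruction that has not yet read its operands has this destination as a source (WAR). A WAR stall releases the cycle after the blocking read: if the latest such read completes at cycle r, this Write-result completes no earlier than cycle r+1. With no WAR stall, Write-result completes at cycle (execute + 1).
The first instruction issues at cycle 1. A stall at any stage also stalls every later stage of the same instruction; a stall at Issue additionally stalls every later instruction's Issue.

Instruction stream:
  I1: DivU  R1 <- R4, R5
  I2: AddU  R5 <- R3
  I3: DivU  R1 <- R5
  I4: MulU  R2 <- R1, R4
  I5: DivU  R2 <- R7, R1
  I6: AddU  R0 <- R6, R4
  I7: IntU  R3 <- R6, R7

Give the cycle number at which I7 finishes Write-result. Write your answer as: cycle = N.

c1: I1 dispatched to DivU
c2: I1 operands ready; I2 dispatched to AddU
c3: I2 operands ready
c5: I2 complete
c6: R5←I2
c9: I1 complete
c10: R1←I1
c11: I3 dispatched to DivU
c12: I3 operands ready; I4 dispatched to MulU
c19: I3 complete
c20: R1←I3
c21: I4 operands ready
c24: I4 complete
c25: R2←I4
c26: I5 dispatched to DivU
c27: I5 operands ready; I6 dispatched to AddU
c28: I6 operands ready; I7 dispatched to IntU
c29: I7 operands ready
c30: I6 complete; I7 complete
c31: R0←I6; R3←I7
c34: I5 complete
c35: R2←I5

cycle = 31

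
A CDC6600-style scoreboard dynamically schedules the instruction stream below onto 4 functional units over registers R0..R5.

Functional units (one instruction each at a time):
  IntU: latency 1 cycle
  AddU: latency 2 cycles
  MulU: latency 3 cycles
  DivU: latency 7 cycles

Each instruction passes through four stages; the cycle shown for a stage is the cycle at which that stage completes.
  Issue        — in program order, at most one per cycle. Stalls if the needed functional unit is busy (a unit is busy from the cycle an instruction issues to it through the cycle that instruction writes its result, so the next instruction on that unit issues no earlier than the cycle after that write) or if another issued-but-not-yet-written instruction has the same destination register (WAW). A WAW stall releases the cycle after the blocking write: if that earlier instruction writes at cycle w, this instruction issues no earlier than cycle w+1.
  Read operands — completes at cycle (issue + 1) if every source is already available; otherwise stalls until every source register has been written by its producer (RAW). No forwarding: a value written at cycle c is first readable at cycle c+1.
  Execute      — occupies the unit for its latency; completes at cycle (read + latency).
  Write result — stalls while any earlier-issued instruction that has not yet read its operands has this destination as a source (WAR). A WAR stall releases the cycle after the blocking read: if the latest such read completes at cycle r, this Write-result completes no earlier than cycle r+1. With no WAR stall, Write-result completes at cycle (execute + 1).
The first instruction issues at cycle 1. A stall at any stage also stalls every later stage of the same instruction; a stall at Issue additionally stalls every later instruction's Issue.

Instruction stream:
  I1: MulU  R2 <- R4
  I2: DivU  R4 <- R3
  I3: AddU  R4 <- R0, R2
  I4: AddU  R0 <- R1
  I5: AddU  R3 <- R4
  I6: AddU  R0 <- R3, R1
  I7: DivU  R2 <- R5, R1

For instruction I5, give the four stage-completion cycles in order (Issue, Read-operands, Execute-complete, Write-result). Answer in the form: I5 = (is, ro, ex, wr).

I5 = (22, 23, 25, 26)

c1: I1→MulU
c2: I1 RO | I2→DivU
c3: I2 RO
c5: I1 EX
c6: I1 WR R2
c10: I2 EX
c11: I2 WR R4
c12: I3→AddU
c13: I3 RO
c15: I3 EX
c16: I3 WR R4
c17: I4→AddU
c18: I4 RO
c20: I4 EX
c21: I4 WR R0
c22: I5→AddU
c23: I5 RO
c25: I5 EX
c26: I5 WR R3
c27: I6→AddU
c28: I6 RO | I7→DivU
c29: I7 RO
c30: I6 EX
c31: I6 WR R0
c36: I7 EX
c37: I7 WR R2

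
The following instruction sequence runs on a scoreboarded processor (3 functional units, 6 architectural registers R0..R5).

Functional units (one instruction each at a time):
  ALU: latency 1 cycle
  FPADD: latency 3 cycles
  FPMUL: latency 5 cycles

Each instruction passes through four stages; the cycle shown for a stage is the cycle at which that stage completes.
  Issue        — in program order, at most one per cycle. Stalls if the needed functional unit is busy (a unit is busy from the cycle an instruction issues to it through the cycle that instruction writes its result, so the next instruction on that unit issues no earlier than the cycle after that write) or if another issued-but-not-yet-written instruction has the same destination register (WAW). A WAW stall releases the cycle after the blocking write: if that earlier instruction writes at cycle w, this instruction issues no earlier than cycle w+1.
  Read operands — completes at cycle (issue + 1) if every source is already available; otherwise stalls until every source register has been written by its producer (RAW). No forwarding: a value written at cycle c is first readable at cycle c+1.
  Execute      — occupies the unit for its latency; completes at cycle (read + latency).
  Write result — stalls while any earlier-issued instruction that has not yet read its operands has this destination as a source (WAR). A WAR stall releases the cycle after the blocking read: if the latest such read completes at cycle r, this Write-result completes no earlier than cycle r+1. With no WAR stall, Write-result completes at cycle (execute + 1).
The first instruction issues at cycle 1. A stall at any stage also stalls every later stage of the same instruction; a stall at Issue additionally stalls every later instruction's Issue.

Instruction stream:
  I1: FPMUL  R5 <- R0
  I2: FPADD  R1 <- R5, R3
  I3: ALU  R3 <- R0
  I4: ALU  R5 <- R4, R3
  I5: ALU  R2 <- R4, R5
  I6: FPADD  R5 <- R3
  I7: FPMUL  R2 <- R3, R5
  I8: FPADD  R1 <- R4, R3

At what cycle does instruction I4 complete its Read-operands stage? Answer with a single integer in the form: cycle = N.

cycle = 12

I1: IS=1 RO=2 EX=7 WR=8
I2: IS=2 RO=9 EX=12 WR=13  [RAW R5: wait I1 write@8]
I3: IS=3 RO=4 EX=5 WR=10  [WAR R3: wait I2 read@9]
I4: IS=11 RO=12 EX=13 WR=14  [struct: ALU busy until I3 writes@10]
I5: IS=15 RO=16 EX=17 WR=18  [struct: ALU busy until I4 writes@14]
I6: IS=16 RO=17 EX=20 WR=21
I7: IS=19 RO=22 EX=27 WR=28  [WAW R2: wait I5 write@18; RAW R5: wait I6 write@21]
I8: IS=22 RO=23 EX=26 WR=27  [struct: FPADD busy until I6 writes@21]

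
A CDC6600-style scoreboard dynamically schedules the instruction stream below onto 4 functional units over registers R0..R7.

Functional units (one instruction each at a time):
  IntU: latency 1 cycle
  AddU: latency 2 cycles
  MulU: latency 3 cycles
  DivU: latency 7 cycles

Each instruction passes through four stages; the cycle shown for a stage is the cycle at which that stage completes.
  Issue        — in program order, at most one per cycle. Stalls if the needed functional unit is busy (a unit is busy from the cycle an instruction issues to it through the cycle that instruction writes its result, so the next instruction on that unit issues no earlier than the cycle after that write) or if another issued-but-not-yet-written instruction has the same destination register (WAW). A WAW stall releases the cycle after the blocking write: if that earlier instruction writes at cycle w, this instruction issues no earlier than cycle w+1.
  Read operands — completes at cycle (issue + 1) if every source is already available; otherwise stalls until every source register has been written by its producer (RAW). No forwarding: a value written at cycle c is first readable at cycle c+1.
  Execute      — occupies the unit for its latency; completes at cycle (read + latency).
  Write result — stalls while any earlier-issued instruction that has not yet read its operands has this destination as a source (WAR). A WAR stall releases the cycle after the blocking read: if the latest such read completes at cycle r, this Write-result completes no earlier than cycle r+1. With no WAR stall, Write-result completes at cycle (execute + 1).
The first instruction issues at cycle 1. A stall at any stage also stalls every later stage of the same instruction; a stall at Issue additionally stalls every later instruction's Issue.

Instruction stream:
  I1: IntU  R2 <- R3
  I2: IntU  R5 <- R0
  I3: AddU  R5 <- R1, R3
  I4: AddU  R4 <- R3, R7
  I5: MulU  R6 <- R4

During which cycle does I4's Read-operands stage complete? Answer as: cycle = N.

[1] I1→IntU
[2] I1 RO
[3] I1 EX
[4] I1 WR R2
[5] I2→IntU
[6] I2 RO
[7] I2 EX
[8] I2 WR R5
[9] I3→AddU
[10] I3 RO
[12] I3 EX
[13] I3 WR R5
[14] I4→AddU
[15] I4 RO | I5→MulU
[17] I4 EX
[18] I4 WR R4
[19] I5 RO
[22] I5 EX
[23] I5 WR R6

cycle = 15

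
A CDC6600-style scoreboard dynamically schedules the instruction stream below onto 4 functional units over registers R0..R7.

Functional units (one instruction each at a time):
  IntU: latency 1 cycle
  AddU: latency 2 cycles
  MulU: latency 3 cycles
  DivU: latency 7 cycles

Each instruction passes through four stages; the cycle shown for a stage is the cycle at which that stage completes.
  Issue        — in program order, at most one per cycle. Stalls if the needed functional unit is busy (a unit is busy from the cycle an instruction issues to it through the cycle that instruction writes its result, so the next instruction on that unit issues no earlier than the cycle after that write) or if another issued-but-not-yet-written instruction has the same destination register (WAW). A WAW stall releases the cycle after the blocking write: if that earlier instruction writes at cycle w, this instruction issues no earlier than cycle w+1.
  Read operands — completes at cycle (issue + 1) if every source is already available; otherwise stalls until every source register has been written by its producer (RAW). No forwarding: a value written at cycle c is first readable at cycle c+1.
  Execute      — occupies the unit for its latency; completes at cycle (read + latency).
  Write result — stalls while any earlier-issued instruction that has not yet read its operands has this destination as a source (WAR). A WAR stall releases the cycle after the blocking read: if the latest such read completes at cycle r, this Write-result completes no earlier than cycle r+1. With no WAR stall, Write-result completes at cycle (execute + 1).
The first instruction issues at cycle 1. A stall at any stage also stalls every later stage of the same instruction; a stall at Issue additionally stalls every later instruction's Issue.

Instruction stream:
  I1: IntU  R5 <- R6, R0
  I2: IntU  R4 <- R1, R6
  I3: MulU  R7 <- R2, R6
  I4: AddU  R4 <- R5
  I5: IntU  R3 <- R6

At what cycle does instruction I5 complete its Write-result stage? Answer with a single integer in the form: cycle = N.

cycle = 13

1) issue 1, read 2, done 3, write 4
2) issue 5, read 6, done 7, write 8  <struct: IntU busy until I1 writes@4>
3) issue 6, read 7, done 10, write 11
4) issue 9, read 10, done 12, write 13  <WAW R4: wait I2 write@8>
5) issue 10, read 11, done 12, write 13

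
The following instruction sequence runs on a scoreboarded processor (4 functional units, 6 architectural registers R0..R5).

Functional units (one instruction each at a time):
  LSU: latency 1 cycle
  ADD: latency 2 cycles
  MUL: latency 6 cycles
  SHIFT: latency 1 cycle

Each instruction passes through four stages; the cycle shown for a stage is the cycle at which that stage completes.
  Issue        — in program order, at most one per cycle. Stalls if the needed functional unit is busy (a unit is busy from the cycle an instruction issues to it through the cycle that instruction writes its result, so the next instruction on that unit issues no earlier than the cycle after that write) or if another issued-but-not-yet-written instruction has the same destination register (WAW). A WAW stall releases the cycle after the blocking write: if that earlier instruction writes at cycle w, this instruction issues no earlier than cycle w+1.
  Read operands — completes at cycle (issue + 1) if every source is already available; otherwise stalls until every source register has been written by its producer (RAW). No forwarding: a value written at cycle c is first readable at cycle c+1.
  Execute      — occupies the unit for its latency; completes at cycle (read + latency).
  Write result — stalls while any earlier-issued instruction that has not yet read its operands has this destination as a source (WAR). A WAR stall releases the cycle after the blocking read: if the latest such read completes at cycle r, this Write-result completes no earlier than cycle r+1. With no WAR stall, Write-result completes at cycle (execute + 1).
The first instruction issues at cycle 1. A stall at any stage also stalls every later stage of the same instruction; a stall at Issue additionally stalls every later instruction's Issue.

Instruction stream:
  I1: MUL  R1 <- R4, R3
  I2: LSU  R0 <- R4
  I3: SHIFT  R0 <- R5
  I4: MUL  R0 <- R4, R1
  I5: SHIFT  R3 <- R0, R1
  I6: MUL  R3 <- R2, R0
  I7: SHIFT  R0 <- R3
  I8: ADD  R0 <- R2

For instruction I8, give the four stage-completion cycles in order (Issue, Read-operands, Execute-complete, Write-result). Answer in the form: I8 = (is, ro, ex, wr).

t=1  issue I1 (MUL)
t=2  I1 read-ops, issue I2 (LSU)
t=3  I2 read-ops
t=4  I2 finished on LSU
t=5  I2→R0
t=6  issue I3 (SHIFT)
t=7  I3 read-ops
t=8  I1 finished on MUL, I3 finished on SHIFT
t=9  I1→R1, I3→R0
t=10  issue I4 (MUL)
t=11  I4 read-ops, issue I5 (SHIFT)
t=17  I4 finished on MUL
t=18  I4→R0
t=19  I5 read-ops
t=20  I5 finished on SHIFT
t=21  I5→R3
t=22  issue I6 (MUL)
t=23  I6 read-ops, issue I7 (SHIFT)
t=29  I6 finished on MUL
t=30  I6→R3
t=31  I7 read-ops
t=32  I7 finished on SHIFT
t=33  I7→R0
t=34  issue I8 (ADD)
t=35  I8 read-ops
t=37  I8 finished on ADD
t=38  I8→R0

I8 = (34, 35, 37, 38)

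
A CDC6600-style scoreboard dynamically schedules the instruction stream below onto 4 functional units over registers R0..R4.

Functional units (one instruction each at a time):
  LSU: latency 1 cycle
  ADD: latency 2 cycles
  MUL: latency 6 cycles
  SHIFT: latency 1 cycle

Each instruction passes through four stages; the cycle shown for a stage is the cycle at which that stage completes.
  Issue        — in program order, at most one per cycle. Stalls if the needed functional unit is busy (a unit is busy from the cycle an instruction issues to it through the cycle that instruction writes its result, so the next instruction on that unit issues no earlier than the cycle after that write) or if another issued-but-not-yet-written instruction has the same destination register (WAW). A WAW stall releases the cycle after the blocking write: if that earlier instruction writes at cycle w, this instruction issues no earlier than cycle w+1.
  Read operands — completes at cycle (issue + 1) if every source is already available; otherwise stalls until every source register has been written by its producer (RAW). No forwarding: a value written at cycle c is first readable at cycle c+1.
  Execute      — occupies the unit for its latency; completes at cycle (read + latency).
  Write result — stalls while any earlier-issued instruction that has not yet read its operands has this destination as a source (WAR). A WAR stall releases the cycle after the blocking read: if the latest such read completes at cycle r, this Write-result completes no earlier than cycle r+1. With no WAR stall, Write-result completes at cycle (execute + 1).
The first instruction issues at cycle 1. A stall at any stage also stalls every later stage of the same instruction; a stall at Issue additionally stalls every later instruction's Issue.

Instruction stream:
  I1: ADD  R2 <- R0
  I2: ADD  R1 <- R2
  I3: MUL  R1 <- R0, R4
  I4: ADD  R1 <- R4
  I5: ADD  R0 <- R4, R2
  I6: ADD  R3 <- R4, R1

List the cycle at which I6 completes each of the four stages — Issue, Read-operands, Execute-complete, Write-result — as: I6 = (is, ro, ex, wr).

I6 = (30, 31, 33, 34)

[I1] 1/2/4/5
[I2] 6/7/9/10  (struct: ADD busy until I1 writes@5)
[I3] 11/12/18/19  (WAW R1: wait I2 write@10)
[I4] 20/21/23/24  (WAW R1: wait I3 write@19)
[I5] 25/26/28/29  (struct: ADD busy until I4 writes@24)
[I6] 30/31/33/34  (struct: ADD busy until I5 writes@29)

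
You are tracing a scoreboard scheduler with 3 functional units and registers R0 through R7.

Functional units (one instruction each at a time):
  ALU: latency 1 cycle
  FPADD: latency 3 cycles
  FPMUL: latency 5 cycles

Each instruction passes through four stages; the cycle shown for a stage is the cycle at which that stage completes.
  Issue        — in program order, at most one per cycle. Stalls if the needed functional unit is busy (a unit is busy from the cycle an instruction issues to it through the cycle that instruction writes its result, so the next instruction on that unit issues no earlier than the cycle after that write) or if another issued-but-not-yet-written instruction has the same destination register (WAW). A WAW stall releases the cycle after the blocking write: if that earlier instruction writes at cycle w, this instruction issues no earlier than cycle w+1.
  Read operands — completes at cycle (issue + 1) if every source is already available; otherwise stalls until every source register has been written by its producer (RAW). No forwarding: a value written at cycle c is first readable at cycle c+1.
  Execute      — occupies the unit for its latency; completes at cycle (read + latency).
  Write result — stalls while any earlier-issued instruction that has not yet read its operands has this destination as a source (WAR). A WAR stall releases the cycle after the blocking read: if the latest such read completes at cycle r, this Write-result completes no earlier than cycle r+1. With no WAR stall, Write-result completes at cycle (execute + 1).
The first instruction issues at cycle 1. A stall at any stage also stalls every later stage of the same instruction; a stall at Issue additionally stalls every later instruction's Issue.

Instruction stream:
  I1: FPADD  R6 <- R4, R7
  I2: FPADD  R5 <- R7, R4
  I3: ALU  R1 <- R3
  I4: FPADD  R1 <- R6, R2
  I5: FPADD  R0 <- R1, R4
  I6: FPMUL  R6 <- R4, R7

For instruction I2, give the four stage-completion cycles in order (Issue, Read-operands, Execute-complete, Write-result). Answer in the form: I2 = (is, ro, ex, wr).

I2 = (7, 8, 11, 12)

I1 -> (1, 2, 5, 6)
I2 -> (7, 8, 11, 12)  // struct: FPADD busy until I1 writes@6
I3 -> (8, 9, 10, 11)
I4 -> (13, 14, 17, 18)  // struct: FPADD busy until I2 writes@12
I5 -> (19, 20, 23, 24)  // struct: FPADD busy until I4 writes@18
I6 -> (20, 21, 26, 27)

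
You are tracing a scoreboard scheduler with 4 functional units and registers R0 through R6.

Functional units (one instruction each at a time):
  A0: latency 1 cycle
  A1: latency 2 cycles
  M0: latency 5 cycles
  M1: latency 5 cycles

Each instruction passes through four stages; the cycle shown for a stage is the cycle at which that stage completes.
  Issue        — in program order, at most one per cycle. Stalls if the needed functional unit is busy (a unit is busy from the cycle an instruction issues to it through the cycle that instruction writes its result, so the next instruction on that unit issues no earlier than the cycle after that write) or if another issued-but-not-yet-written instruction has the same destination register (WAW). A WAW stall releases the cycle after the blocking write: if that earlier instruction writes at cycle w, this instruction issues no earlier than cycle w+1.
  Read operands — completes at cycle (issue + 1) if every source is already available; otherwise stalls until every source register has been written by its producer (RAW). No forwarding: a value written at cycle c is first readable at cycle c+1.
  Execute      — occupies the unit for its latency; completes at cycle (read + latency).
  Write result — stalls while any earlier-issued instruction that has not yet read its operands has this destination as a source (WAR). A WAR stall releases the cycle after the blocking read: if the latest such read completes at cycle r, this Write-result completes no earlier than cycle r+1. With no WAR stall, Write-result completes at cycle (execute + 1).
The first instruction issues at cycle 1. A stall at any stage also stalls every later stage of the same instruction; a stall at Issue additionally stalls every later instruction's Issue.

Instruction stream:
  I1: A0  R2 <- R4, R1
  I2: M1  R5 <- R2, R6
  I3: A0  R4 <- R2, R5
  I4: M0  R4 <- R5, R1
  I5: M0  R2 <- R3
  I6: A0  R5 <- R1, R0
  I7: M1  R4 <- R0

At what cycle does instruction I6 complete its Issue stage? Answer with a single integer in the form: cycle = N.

  I1 | 1 | 2 | 3 | 4
  I2 | 2 | 5 | 10 | 11   RAW R2: wait I1 write@4
  I3 | 5 | 12 | 13 | 14   struct: A0 busy until I1 writes@4 · RAW R5: wait I2 write@11
  I4 | 15 | 16 | 21 | 22   WAW R4: wait I3 write@14
  I5 | 23 | 24 | 29 | 30   struct: M0 busy until I4 writes@22
  I6 | 24 | 25 | 26 | 27
  I7 | 25 | 26 | 31 | 32

cycle = 24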